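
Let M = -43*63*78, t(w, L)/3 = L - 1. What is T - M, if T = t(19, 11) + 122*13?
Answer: 212918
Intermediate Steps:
t(w, L) = -3 + 3*L (t(w, L) = 3*(L - 1) = 3*(-1 + L) = -3 + 3*L)
M = -211302 (M = -2709*78 = -211302)
T = 1616 (T = (-3 + 3*11) + 122*13 = (-3 + 33) + 1586 = 30 + 1586 = 1616)
T - M = 1616 - 1*(-211302) = 1616 + 211302 = 212918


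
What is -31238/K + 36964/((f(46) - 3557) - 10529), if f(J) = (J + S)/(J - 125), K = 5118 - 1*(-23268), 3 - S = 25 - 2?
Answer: -4902242474/1316187855 ≈ -3.7246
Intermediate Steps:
S = -20 (S = 3 - (25 - 2) = 3 - 1*23 = 3 - 23 = -20)
K = 28386 (K = 5118 + 23268 = 28386)
f(J) = (-20 + J)/(-125 + J) (f(J) = (J - 20)/(J - 125) = (-20 + J)/(-125 + J))
-31238/K + 36964/((f(46) - 3557) - 10529) = -31238/28386 + 36964/(((-20 + 46)/(-125 + 46) - 3557) - 10529) = -31238*1/28386 + 36964/((26/(-79) - 3557) - 10529) = -15619/14193 + 36964/((-1/79*26 - 3557) - 10529) = -15619/14193 + 36964/((-26/79 - 3557) - 10529) = -15619/14193 + 36964/(-281029/79 - 10529) = -15619/14193 + 36964/(-1112820/79) = -15619/14193 + 36964*(-79/1112820) = -15619/14193 - 730039/278205 = -4902242474/1316187855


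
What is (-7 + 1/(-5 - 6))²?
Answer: 6084/121 ≈ 50.281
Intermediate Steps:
(-7 + 1/(-5 - 6))² = (-7 + 1/(-11))² = (-7 - 1/11)² = (-78/11)² = 6084/121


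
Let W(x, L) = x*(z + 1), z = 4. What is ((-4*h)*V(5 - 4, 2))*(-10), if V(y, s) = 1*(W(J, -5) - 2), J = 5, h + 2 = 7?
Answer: 4600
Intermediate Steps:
h = 5 (h = -2 + 7 = 5)
W(x, L) = 5*x (W(x, L) = x*(4 + 1) = x*5 = 5*x)
V(y, s) = 23 (V(y, s) = 1*(5*5 - 2) = 1*(25 - 2) = 1*23 = 23)
((-4*h)*V(5 - 4, 2))*(-10) = (-4*5*23)*(-10) = -20*23*(-10) = -460*(-10) = 4600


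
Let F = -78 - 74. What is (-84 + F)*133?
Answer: -31388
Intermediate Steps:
F = -152
(-84 + F)*133 = (-84 - 152)*133 = -236*133 = -31388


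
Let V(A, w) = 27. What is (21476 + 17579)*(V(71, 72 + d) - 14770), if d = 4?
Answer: -575787865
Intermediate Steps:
(21476 + 17579)*(V(71, 72 + d) - 14770) = (21476 + 17579)*(27 - 14770) = 39055*(-14743) = -575787865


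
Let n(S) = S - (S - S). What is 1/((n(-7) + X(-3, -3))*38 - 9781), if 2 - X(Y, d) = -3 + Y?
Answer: -1/9743 ≈ -0.00010264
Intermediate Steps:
X(Y, d) = 5 - Y (X(Y, d) = 2 - (-3 + Y) = 2 + (3 - Y) = 5 - Y)
n(S) = S (n(S) = S - 1*0 = S + 0 = S)
1/((n(-7) + X(-3, -3))*38 - 9781) = 1/((-7 + (5 - 1*(-3)))*38 - 9781) = 1/((-7 + (5 + 3))*38 - 9781) = 1/((-7 + 8)*38 - 9781) = 1/(1*38 - 9781) = 1/(38 - 9781) = 1/(-9743) = -1/9743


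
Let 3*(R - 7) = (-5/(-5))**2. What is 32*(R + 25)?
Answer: 3104/3 ≈ 1034.7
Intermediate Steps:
R = 22/3 (R = 7 + (-5/(-5))**2/3 = 7 + (-5*(-1/5))**2/3 = 7 + (1/3)*1**2 = 7 + (1/3)*1 = 7 + 1/3 = 22/3 ≈ 7.3333)
32*(R + 25) = 32*(22/3 + 25) = 32*(97/3) = 3104/3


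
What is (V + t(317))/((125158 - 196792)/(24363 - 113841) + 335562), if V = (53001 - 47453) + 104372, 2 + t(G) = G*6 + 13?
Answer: 1667765529/5004248045 ≈ 0.33327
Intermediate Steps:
t(G) = 11 + 6*G (t(G) = -2 + (G*6 + 13) = -2 + (6*G + 13) = -2 + (13 + 6*G) = 11 + 6*G)
V = 109920 (V = 5548 + 104372 = 109920)
(V + t(317))/((125158 - 196792)/(24363 - 113841) + 335562) = (109920 + (11 + 6*317))/((125158 - 196792)/(24363 - 113841) + 335562) = (109920 + (11 + 1902))/(-71634/(-89478) + 335562) = (109920 + 1913)/(-71634*(-1/89478) + 335562) = 111833/(11939/14913 + 335562) = 111833/(5004248045/14913) = 111833*(14913/5004248045) = 1667765529/5004248045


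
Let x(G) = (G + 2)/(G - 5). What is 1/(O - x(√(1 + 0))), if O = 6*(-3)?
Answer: -4/69 ≈ -0.057971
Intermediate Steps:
O = -18
x(G) = (2 + G)/(-5 + G)
1/(O - x(√(1 + 0))) = 1/(-18 - (2 + √(1 + 0))/(-5 + √(1 + 0))) = 1/(-18 - (2 + √1)/(-5 + √1)) = 1/(-18 - (2 + 1)/(-5 + 1)) = 1/(-18 - 3/(-4)) = 1/(-18 - (-1)*3/4) = 1/(-18 - 1*(-¾)) = 1/(-18 + ¾) = 1/(-69/4) = -4/69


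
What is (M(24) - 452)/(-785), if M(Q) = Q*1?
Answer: 428/785 ≈ 0.54522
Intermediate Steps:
M(Q) = Q
(M(24) - 452)/(-785) = (24 - 452)/(-785) = -428*(-1/785) = 428/785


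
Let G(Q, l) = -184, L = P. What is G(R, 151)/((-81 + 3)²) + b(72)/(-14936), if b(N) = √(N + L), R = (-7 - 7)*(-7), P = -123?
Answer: -46/1521 - I*√51/14936 ≈ -0.030243 - 0.00047814*I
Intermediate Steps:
L = -123
R = 98 (R = -14*(-7) = 98)
b(N) = √(-123 + N) (b(N) = √(N - 123) = √(-123 + N))
G(R, 151)/((-81 + 3)²) + b(72)/(-14936) = -184/(-81 + 3)² + √(-123 + 72)/(-14936) = -184/((-78)²) + √(-51)*(-1/14936) = -184/6084 + (I*√51)*(-1/14936) = -184*1/6084 - I*√51/14936 = -46/1521 - I*√51/14936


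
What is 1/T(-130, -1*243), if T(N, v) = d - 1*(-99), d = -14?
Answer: 1/85 ≈ 0.011765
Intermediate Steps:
T(N, v) = 85 (T(N, v) = -14 - 1*(-99) = -14 + 99 = 85)
1/T(-130, -1*243) = 1/85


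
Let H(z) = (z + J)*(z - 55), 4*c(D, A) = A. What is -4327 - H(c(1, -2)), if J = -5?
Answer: -18529/4 ≈ -4632.3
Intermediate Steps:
c(D, A) = A/4
H(z) = (-55 + z)*(-5 + z) (H(z) = (z - 5)*(z - 55) = (-5 + z)*(-55 + z) = (-55 + z)*(-5 + z))
-4327 - H(c(1, -2)) = -4327 - (275 + ((¼)*(-2))² - 15*(-2)) = -4327 - (275 + (-½)² - 60*(-½)) = -4327 - (275 + ¼ + 30) = -4327 - 1*1221/4 = -4327 - 1221/4 = -18529/4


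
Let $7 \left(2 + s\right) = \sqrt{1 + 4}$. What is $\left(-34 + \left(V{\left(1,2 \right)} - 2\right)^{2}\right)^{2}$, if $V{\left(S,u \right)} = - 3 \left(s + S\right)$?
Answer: $\frac{2480004}{2401} + \frac{18864 \sqrt{5}}{343} \approx 1155.9$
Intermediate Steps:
$s = -2 + \frac{\sqrt{5}}{7}$ ($s = -2 + \frac{\sqrt{1 + 4}}{7} = -2 + \frac{\sqrt{5}}{7} \approx -1.6806$)
$V{\left(S,u \right)} = 6 - 3 S - \frac{3 \sqrt{5}}{7}$ ($V{\left(S,u \right)} = - 3 \left(\left(-2 + \frac{\sqrt{5}}{7}\right) + S\right) = - 3 \left(-2 + S + \frac{\sqrt{5}}{7}\right) = 6 - 3 S - \frac{3 \sqrt{5}}{7}$)
$\left(-34 + \left(V{\left(1,2 \right)} - 2\right)^{2}\right)^{2} = \left(-34 + \left(\left(6 - 3 - \frac{3 \sqrt{5}}{7}\right) - 2\right)^{2}\right)^{2} = \left(-34 + \left(\left(3 - \frac{3 \sqrt{5}}{7}\right) - 2\right)^{2}\right)^{2} = \left(-34 + \left(1 - \frac{3 \sqrt{5}}{7}\right)^{2}\right)^{2}$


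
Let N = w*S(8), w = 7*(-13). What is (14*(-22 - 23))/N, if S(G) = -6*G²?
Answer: -15/832 ≈ -0.018029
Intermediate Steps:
w = -91
N = 34944 (N = -(-546)*8² = -(-546)*64 = -91*(-384) = 34944)
(14*(-22 - 23))/N = (14*(-22 - 23))/34944 = (14*(-45))*(1/34944) = -630*1/34944 = -15/832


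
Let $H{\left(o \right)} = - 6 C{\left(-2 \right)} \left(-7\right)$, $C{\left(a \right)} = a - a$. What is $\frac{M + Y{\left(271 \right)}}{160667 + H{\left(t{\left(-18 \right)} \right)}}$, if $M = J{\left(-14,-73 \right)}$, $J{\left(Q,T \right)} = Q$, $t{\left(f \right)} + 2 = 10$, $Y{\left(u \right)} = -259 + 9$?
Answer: $- \frac{264}{160667} \approx -0.0016432$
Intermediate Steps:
$Y{\left(u \right)} = -250$
$t{\left(f \right)} = 8$ ($t{\left(f \right)} = -2 + 10 = 8$)
$M = -14$
$C{\left(a \right)} = 0$
$H{\left(o \right)} = 0$ ($H{\left(o \right)} = \left(-6\right) 0 \left(-7\right) = 0 \left(-7\right) = 0$)
$\frac{M + Y{\left(271 \right)}}{160667 + H{\left(t{\left(-18 \right)} \right)}} = \frac{-14 - 250}{160667 + 0} = - \frac{264}{160667}$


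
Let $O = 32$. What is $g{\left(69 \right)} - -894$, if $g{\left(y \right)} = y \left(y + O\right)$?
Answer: $7863$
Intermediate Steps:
$g{\left(y \right)} = y \left(32 + y\right)$ ($g{\left(y \right)} = y \left(y + 32\right) = y \left(32 + y\right)$)
$g{\left(69 \right)} - -894 = 69 \left(32 + 69\right) - -894 = 69 \cdot 101 + 894 = 6969 + 894 = 7863$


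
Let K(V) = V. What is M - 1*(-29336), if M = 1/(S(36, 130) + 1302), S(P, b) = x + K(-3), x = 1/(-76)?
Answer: 2896138004/98723 ≈ 29336.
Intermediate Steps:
x = -1/76 ≈ -0.013158
S(P, b) = -229/76 (S(P, b) = -1/76 - 3 = -229/76)
M = 76/98723 (M = 1/(-229/76 + 1302) = 1/(98723/76) = 76/98723 ≈ 0.00076983)
M - 1*(-29336) = 76/98723 - 1*(-29336) = 76/98723 + 29336 = 2896138004/98723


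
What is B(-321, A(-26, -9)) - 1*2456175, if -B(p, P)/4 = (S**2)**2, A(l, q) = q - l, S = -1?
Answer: -2456179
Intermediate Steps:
B(p, P) = -4 (B(p, P) = -4*((-1)**2)**2 = -4*1**2 = -4*1 = -4)
B(-321, A(-26, -9)) - 1*2456175 = -4 - 1*2456175 = -4 - 2456175 = -2456179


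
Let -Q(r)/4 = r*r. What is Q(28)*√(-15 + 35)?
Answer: -6272*√5 ≈ -14025.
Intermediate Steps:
Q(r) = -4*r² (Q(r) = -4*r*r = -4*r²)
Q(28)*√(-15 + 35) = (-4*28²)*√(-15 + 35) = (-4*784)*√20 = -6272*√5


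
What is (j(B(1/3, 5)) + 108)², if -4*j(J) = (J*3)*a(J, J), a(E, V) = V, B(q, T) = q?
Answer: 1677025/144 ≈ 11646.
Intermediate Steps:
j(J) = -3*J²/4 (j(J) = -J*3*J/4 = -3*J*J/4 = -3*J²/4)
(j(B(1/3, 5)) + 108)² = (-3*(1/3)²/4 + 108)² = (-3*(⅓)²/4 + 108)² = (-¾*⅑ + 108)² = (-1/12 + 108)² = (1295/12)² = 1677025/144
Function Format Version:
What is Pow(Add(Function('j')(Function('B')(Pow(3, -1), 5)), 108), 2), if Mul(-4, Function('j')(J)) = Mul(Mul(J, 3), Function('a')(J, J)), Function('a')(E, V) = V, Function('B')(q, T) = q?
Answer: Rational(1677025, 144) ≈ 11646.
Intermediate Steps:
Function('j')(J) = Mul(Rational(-3, 4), Pow(J, 2)) (Function('j')(J) = Mul(Rational(-1, 4), Mul(Mul(J, 3), J)) = Mul(Rational(-1, 4), Mul(Mul(3, J), J)) = Mul(Rational(-1, 4), Mul(3, Pow(J, 2))) = Mul(Rational(-3, 4), Pow(J, 2)))
Pow(Add(Function('j')(Function('B')(Pow(3, -1), 5)), 108), 2) = Pow(Add(Mul(Rational(-3, 4), Pow(Pow(3, -1), 2)), 108), 2) = Pow(Add(Mul(Rational(-3, 4), Pow(Rational(1, 3), 2)), 108), 2) = Pow(Add(Mul(Rational(-3, 4), Rational(1, 9)), 108), 2) = Pow(Add(Rational(-1, 12), 108), 2) = Pow(Rational(1295, 12), 2) = Rational(1677025, 144)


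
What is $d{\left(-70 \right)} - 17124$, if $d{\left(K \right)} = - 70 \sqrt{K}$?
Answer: $-17124 - 70 i \sqrt{70} \approx -17124.0 - 585.66 i$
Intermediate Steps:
$d{\left(-70 \right)} - 17124 = - 70 \sqrt{-70} - 17124 = - 70 i \sqrt{70} - 17124 = -17124 - 70 i \sqrt{70}$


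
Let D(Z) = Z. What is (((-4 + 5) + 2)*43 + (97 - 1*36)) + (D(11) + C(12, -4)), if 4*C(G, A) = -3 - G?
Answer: 789/4 ≈ 197.25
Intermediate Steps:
C(G, A) = -3/4 - G/4 (C(G, A) = (-3 - G)/4 = -3/4 - G/4)
(((-4 + 5) + 2)*43 + (97 - 1*36)) + (D(11) + C(12, -4)) = (((-4 + 5) + 2)*43 + (97 - 1*36)) + (11 + (-3/4 - 1/4*12)) = ((1 + 2)*43 + (97 - 36)) + (11 + (-3/4 - 3)) = (3*43 + 61) + (11 - 15/4) = (129 + 61) + 29/4 = 190 + 29/4 = 789/4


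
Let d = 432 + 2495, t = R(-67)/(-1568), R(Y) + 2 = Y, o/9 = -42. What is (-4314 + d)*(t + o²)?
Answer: -310746505047/1568 ≈ -1.9818e+8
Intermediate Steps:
o = -378 (o = 9*(-42) = -378)
R(Y) = -2 + Y
t = 69/1568 (t = (-2 - 67)/(-1568) = -69*(-1/1568) = 69/1568 ≈ 0.044005)
d = 2927
(-4314 + d)*(t + o²) = (-4314 + 2927)*(69/1568 + (-378)²) = -1387*(69/1568 + 142884) = -1387*224042181/1568 = -310746505047/1568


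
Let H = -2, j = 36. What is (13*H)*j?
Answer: -936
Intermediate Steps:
(13*H)*j = (13*(-2))*36 = -26*36 = -936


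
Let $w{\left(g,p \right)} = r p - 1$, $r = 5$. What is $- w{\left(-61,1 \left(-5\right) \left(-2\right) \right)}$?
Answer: $-49$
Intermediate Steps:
$w{\left(g,p \right)} = -1 + 5 p$ ($w{\left(g,p \right)} = 5 p - 1 = -1 + 5 p$)
$- w{\left(-61,1 \left(-5\right) \left(-2\right) \right)} = - (-1 + 5 \cdot 1 \left(-5\right) \left(-2\right)) = - (-1 + 5 \left(\left(-5\right) \left(-2\right)\right)) = - (-1 + 5 \cdot 10) = - (-1 + 50) = \left(-1\right) 49 = -49$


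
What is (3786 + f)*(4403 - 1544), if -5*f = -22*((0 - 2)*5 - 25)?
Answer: 10383888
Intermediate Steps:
f = -154 (f = -(-22)*((0 - 2)*5 - 25)/5 = -(-22)*(-2*5 - 25)/5 = -(-22)*(-10 - 25)/5 = -(-22)*(-35)/5 = -⅕*770 = -154)
(3786 + f)*(4403 - 1544) = (3786 - 154)*(4403 - 1544) = 3632*2859 = 10383888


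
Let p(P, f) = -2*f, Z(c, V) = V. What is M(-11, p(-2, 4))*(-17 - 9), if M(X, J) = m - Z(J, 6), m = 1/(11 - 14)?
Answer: 494/3 ≈ 164.67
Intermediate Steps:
m = -⅓ (m = 1/(-3) = -⅓ ≈ -0.33333)
M(X, J) = -19/3 (M(X, J) = -⅓ - 1*6 = -⅓ - 6 = -19/3)
M(-11, p(-2, 4))*(-17 - 9) = -19*(-17 - 9)/3 = -19/3*(-26) = 494/3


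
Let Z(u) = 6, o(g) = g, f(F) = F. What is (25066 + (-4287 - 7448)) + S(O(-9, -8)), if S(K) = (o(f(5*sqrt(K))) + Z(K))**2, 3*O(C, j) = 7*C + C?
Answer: 12767 + 120*I*sqrt(6) ≈ 12767.0 + 293.94*I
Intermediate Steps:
O(C, j) = 8*C/3 (O(C, j) = (7*C + C)/3 = (8*C)/3 = 8*C/3)
S(K) = (6 + 5*sqrt(K))**2 (S(K) = (5*sqrt(K) + 6)**2 = (6 + 5*sqrt(K))**2)
(25066 + (-4287 - 7448)) + S(O(-9, -8)) = (25066 + (-4287 - 7448)) + (6 + 5*sqrt((8/3)*(-9)))**2 = (25066 - 11735) + (6 + 5*sqrt(-24))**2 = 13331 + (6 + 5*(2*I*sqrt(6)))**2 = 13331 + (6 + 10*I*sqrt(6))**2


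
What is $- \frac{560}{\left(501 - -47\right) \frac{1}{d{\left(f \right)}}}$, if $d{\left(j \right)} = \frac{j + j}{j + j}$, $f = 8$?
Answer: $- \frac{140}{137} \approx -1.0219$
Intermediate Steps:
$d{\left(j \right)} = 1$ ($d{\left(j \right)} = \frac{2 j}{2 j} = 2 j \frac{1}{2 j} = 1$)
$- \frac{560}{\left(501 - -47\right) \frac{1}{d{\left(f \right)}}} = - \frac{560}{\left(501 - -47\right) 1^{-1}} = - \frac{560}{\left(501 + 47\right) 1} = - \frac{560}{548 \cdot 1} = - \frac{560}{548} = \left(-560\right) \frac{1}{548} = - \frac{140}{137}$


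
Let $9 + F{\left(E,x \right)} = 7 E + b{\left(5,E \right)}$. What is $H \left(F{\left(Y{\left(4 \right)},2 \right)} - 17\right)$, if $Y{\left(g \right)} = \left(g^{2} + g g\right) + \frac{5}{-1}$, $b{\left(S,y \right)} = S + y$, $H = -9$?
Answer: $-1755$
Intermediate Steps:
$Y{\left(g \right)} = -5 + 2 g^{2}$ ($Y{\left(g \right)} = \left(g^{2} + g^{2}\right) + 5 \left(-1\right) = 2 g^{2} - 5 = -5 + 2 g^{2}$)
$F{\left(E,x \right)} = -4 + 8 E$ ($F{\left(E,x \right)} = -9 + \left(7 E + \left(5 + E\right)\right) = -9 + \left(5 + 8 E\right) = -4 + 8 E$)
$H \left(F{\left(Y{\left(4 \right)},2 \right)} - 17\right) = - 9 \left(\left(-4 + 8 \left(-5 + 2 \cdot 4^{2}\right)\right) - 17\right) = - 9 \left(\left(-4 + 8 \left(-5 + 2 \cdot 16\right)\right) - 17\right) = - 9 \left(\left(-4 + 8 \left(-5 + 32\right)\right) - 17\right) = - 9 \left(\left(-4 + 8 \cdot 27\right) - 17\right) = - 9 \left(\left(-4 + 216\right) - 17\right) = - 9 \left(212 - 17\right) = \left(-9\right) 195 = -1755$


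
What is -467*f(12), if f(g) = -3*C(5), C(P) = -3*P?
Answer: -21015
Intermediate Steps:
f(g) = 45 (f(g) = -(-9)*5 = -3*(-15) = 45)
-467*f(12) = -467*45 = -21015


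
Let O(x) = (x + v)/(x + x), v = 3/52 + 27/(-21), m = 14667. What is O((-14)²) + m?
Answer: 2092875793/142688 ≈ 14668.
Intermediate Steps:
v = -447/364 (v = 3*(1/52) + 27*(-1/21) = 3/52 - 9/7 = -447/364 ≈ -1.2280)
O(x) = (-447/364 + x)/(2*x) (O(x) = (x - 447/364)/(x + x) = (-447/364 + x)/((2*x)) = (-447/364 + x)*(1/(2*x)) = (-447/364 + x)/(2*x))
O((-14)²) + m = (-447 + 364*(-14)²)/(728*((-14)²)) + 14667 = (1/728)*(-447 + 364*196)/196 + 14667 = (1/728)*(1/196)*(-447 + 71344) + 14667 = (1/728)*(1/196)*70897 + 14667 = 70897/142688 + 14667 = 2092875793/142688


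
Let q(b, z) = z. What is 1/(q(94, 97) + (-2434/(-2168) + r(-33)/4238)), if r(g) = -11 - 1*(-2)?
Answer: 2296996/225382557 ≈ 0.010192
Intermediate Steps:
r(g) = -9 (r(g) = -11 + 2 = -9)
1/(q(94, 97) + (-2434/(-2168) + r(-33)/4238)) = 1/(97 + (-2434/(-2168) - 9/4238)) = 1/(97 + (-2434*(-1/2168) - 9*1/4238)) = 1/(97 + (1217/1084 - 9/4238)) = 1/(97 + 2573945/2296996) = 1/(225382557/2296996) = 2296996/225382557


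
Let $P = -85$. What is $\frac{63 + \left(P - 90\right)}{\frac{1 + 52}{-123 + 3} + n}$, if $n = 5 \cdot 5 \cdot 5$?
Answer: $- \frac{13440}{14947} \approx -0.89918$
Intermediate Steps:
$n = 125$ ($n = 25 \cdot 5 = 125$)
$\frac{63 + \left(P - 90\right)}{\frac{1 + 52}{-123 + 3} + n} = \frac{63 - 175}{\frac{1 + 52}{-123 + 3} + 125} = \frac{63 - 175}{\frac{53}{-120} + 125} = - \frac{112}{53 \left(- \frac{1}{120}\right) + 125} = - \frac{112}{- \frac{53}{120} + 125} = - \frac{112}{\frac{14947}{120}} = \left(-112\right) \frac{120}{14947} = - \frac{13440}{14947}$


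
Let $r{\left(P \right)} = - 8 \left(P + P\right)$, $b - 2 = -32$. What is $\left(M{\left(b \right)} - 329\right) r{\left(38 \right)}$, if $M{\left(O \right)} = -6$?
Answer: $203680$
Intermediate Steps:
$b = -30$ ($b = 2 - 32 = -30$)
$r{\left(P \right)} = - 16 P$ ($r{\left(P \right)} = - 8 \cdot 2 P = - 16 P$)
$\left(M{\left(b \right)} - 329\right) r{\left(38 \right)} = \left(-6 - 329\right) \left(\left(-16\right) 38\right) = \left(-335\right) \left(-608\right) = 203680$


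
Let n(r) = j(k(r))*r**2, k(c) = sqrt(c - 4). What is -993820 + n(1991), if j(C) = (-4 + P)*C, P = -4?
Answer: -993820 - 31712648*sqrt(1987) ≈ -1.4146e+9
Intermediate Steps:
k(c) = sqrt(-4 + c)
j(C) = -8*C (j(C) = (-4 - 4)*C = -8*C)
n(r) = -8*r**2*sqrt(-4 + r) (n(r) = (-8*sqrt(-4 + r))*r**2 = -8*r**2*sqrt(-4 + r))
-993820 + n(1991) = -993820 - 8*1991**2*sqrt(-4 + 1991) = -993820 - 8*3964081*sqrt(1987) = -993820 - 31712648*sqrt(1987)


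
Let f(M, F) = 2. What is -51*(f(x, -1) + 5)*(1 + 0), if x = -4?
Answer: -357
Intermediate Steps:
-51*(f(x, -1) + 5)*(1 + 0) = -51*(2 + 5)*(1 + 0) = -357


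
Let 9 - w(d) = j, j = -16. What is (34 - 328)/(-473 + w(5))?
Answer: 21/32 ≈ 0.65625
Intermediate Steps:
w(d) = 25 (w(d) = 9 - 1*(-16) = 9 + 16 = 25)
(34 - 328)/(-473 + w(5)) = (34 - 328)/(-473 + 25) = -294/(-448) = -294*(-1/448) = 21/32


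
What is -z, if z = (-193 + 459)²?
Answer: -70756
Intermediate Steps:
z = 70756 (z = 266² = 70756)
-z = -1*70756 = -70756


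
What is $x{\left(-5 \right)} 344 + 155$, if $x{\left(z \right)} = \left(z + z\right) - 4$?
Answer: $-4661$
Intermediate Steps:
$x{\left(z \right)} = -4 + 2 z$ ($x{\left(z \right)} = 2 z - 4 = -4 + 2 z$)
$x{\left(-5 \right)} 344 + 155 = \left(-4 + 2 \left(-5\right)\right) 344 + 155 = \left(-4 - 10\right) 344 + 155 = \left(-14\right) 344 + 155 = -4816 + 155 = -4661$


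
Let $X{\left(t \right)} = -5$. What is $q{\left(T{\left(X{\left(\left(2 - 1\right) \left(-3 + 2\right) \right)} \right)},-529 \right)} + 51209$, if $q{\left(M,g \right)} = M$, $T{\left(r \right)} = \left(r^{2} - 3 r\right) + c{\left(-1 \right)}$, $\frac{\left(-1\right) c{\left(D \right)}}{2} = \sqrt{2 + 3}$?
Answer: $51249 - 2 \sqrt{5} \approx 51245.0$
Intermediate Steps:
$c{\left(D \right)} = - 2 \sqrt{5}$ ($c{\left(D \right)} = - 2 \sqrt{2 + 3} = - 2 \sqrt{5}$)
$T{\left(r \right)} = r^{2} - 3 r - 2 \sqrt{5}$ ($T{\left(r \right)} = \left(r^{2} - 3 r\right) - 2 \sqrt{5} = r^{2} - 3 r - 2 \sqrt{5}$)
$q{\left(T{\left(X{\left(\left(2 - 1\right) \left(-3 + 2\right) \right)} \right)},-529 \right)} + 51209 = \left(\left(-5\right)^{2} - -15 - 2 \sqrt{5}\right) + 51209 = \left(25 + 15 - 2 \sqrt{5}\right) + 51209 = \left(40 - 2 \sqrt{5}\right) + 51209 = 51249 - 2 \sqrt{5}$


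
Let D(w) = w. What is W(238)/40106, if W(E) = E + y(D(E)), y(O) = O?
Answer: 238/20053 ≈ 0.011869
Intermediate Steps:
W(E) = 2*E (W(E) = E + E = 2*E)
W(238)/40106 = (2*238)/40106 = 476*(1/40106) = 238/20053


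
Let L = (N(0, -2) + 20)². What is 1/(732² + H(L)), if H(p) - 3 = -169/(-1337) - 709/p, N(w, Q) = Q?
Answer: 433188/232112933299 ≈ 1.8663e-6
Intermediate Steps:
L = 324 (L = (-2 + 20)² = 18² = 324)
H(p) = 4180/1337 - 709/p (H(p) = 3 + (-169/(-1337) - 709/p) = 3 + (-169*(-1/1337) - 709/p) = 3 + (169/1337 - 709/p) = 4180/1337 - 709/p)
1/(732² + H(L)) = 1/(732² + (4180/1337 - 709/324)) = 1/(535824 + (4180/1337 - 709*1/324)) = 1/(535824 + (4180/1337 - 709/324)) = 1/(535824 + 406387/433188) = 1/(232112933299/433188) = 433188/232112933299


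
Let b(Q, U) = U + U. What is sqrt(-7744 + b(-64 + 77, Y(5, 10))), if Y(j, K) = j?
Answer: I*sqrt(7734) ≈ 87.943*I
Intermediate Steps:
b(Q, U) = 2*U
sqrt(-7744 + b(-64 + 77, Y(5, 10))) = sqrt(-7744 + 2*5) = sqrt(-7744 + 10) = sqrt(-7734) = I*sqrt(7734)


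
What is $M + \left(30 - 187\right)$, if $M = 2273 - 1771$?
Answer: $345$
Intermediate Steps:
$M = 502$ ($M = 2273 - 1771 = 502$)
$M + \left(30 - 187\right) = 502 + \left(30 - 187\right) = 502 - 157 = 345$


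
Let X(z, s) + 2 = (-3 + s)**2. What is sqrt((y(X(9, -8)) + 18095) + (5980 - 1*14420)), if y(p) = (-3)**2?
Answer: 8*sqrt(151) ≈ 98.306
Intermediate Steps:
X(z, s) = -2 + (-3 + s)**2
y(p) = 9
sqrt((y(X(9, -8)) + 18095) + (5980 - 1*14420)) = sqrt((9 + 18095) + (5980 - 1*14420)) = sqrt(18104 + (5980 - 14420)) = sqrt(18104 - 8440) = sqrt(9664) = 8*sqrt(151)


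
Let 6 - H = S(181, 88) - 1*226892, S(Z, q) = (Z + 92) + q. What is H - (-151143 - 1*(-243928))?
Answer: 133752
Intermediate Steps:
S(Z, q) = 92 + Z + q (S(Z, q) = (92 + Z) + q = 92 + Z + q)
H = 226537 (H = 6 - ((92 + 181 + 88) - 1*226892) = 6 - (361 - 226892) = 6 - 1*(-226531) = 6 + 226531 = 226537)
H - (-151143 - 1*(-243928)) = 226537 - (-151143 - 1*(-243928)) = 226537 - (-151143 + 243928) = 226537 - 1*92785 = 226537 - 92785 = 133752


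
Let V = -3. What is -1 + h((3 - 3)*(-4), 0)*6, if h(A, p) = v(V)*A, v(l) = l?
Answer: -1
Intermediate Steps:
h(A, p) = -3*A
-1 + h((3 - 3)*(-4), 0)*6 = -1 - 3*(3 - 3)*(-4)*6 = -1 - 0*(-4)*6 = -1 - 3*0*6 = -1 + 0*6 = -1 + 0 = -1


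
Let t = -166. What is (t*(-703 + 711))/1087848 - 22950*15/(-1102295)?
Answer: 9325695656/29978235279 ≈ 0.31108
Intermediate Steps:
(t*(-703 + 711))/1087848 - 22950*15/(-1102295) = -166*(-703 + 711)/1087848 - 22950*15/(-1102295) = -166*8*(1/1087848) - 344250*(-1/1102295) = -1328*1/1087848 + 68850/220459 = -166/135981 + 68850/220459 = 9325695656/29978235279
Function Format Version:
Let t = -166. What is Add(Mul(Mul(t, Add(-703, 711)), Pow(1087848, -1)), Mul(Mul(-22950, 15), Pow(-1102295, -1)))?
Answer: Rational(9325695656, 29978235279) ≈ 0.31108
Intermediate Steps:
Add(Mul(Mul(t, Add(-703, 711)), Pow(1087848, -1)), Mul(Mul(-22950, 15), Pow(-1102295, -1))) = Add(Mul(Mul(-166, Add(-703, 711)), Pow(1087848, -1)), Mul(Mul(-22950, 15), Pow(-1102295, -1))) = Add(Mul(Mul(-166, 8), Rational(1, 1087848)), Mul(-344250, Rational(-1, 1102295))) = Add(Mul(-1328, Rational(1, 1087848)), Rational(68850, 220459)) = Add(Rational(-166, 135981), Rational(68850, 220459)) = Rational(9325695656, 29978235279)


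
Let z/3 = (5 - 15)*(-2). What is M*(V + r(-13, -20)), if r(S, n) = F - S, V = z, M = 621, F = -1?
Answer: 44712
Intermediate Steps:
z = 60 (z = 3*((5 - 15)*(-2)) = 3*(-10*(-2)) = 3*20 = 60)
V = 60
r(S, n) = -1 - S
M*(V + r(-13, -20)) = 621*(60 + (-1 - 1*(-13))) = 621*(60 + (-1 + 13)) = 621*(60 + 12) = 621*72 = 44712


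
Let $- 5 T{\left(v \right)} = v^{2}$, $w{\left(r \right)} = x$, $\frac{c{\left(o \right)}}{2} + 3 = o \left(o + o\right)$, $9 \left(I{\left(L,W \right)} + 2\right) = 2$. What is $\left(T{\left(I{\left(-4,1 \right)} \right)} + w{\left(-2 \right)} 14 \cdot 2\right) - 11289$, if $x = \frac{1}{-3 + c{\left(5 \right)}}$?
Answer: $- \frac{59438293}{5265} \approx -11289.0$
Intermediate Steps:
$I{\left(L,W \right)} = - \frac{16}{9}$ ($I{\left(L,W \right)} = -2 + \frac{1}{9} \cdot 2 = -2 + \frac{2}{9} = - \frac{16}{9}$)
$c{\left(o \right)} = -6 + 4 o^{2}$ ($c{\left(o \right)} = -6 + 2 o \left(o + o\right) = -6 + 2 o 2 o = -6 + 2 \cdot 2 o^{2} = -6 + 4 o^{2}$)
$x = \frac{1}{91}$ ($x = \frac{1}{-3 - \left(6 - 4 \cdot 5^{2}\right)} = \frac{1}{-3 + \left(-6 + 4 \cdot 25\right)} = \frac{1}{-3 + \left(-6 + 100\right)} = \frac{1}{-3 + 94} = \frac{1}{91} \approx 0.010989$)
$w{\left(r \right)} = \frac{1}{91}$
$T{\left(v \right)} = - \frac{v^{2}}{5}$
$\left(T{\left(I{\left(-4,1 \right)} \right)} + w{\left(-2 \right)} 14 \cdot 2\right) - 11289 = \left(- \frac{\left(- \frac{16}{9}\right)^{2}}{5} + \frac{14 \cdot 2}{91}\right) - 11289 = \left(\left(- \frac{1}{5}\right) \frac{256}{81} + \frac{1}{91} \cdot 28\right) - 11289 = \left(- \frac{256}{405} + \frac{4}{13}\right) - 11289 = - \frac{1708}{5265} - 11289 = - \frac{59438293}{5265}$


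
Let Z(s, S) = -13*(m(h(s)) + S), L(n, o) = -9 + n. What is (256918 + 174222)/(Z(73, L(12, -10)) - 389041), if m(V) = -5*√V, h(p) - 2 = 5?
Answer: -6709918048/6055328673 - 1120964*√7/6055328673 ≈ -1.1086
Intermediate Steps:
h(p) = 7 (h(p) = 2 + 5 = 7)
Z(s, S) = -13*S + 65*√7 (Z(s, S) = -13*(-5*√7 + S) = -13*(S - 5*√7) = -13*S + 65*√7)
(256918 + 174222)/(Z(73, L(12, -10)) - 389041) = (256918 + 174222)/((-13*(-9 + 12) + 65*√7) - 389041) = 431140/((-13*3 + 65*√7) - 389041) = 431140/((-39 + 65*√7) - 389041) = 431140/(-389080 + 65*√7)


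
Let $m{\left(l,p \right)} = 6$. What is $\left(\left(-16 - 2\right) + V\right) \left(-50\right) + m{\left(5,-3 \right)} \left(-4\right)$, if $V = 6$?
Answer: $576$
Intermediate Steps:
$\left(\left(-16 - 2\right) + V\right) \left(-50\right) + m{\left(5,-3 \right)} \left(-4\right) = \left(\left(-16 - 2\right) + 6\right) \left(-50\right) + 6 \left(-4\right) = \left(-18 + 6\right) \left(-50\right) - 24 = \left(-12\right) \left(-50\right) - 24 = 600 - 24 = 576$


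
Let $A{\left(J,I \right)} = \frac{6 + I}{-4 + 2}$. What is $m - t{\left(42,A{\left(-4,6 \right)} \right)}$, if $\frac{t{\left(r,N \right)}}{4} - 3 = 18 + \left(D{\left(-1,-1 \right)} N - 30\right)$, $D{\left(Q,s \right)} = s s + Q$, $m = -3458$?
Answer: $-3422$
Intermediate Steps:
$D{\left(Q,s \right)} = Q + s^{2}$ ($D{\left(Q,s \right)} = s^{2} + Q = Q + s^{2}$)
$A{\left(J,I \right)} = -3 - \frac{I}{2}$ ($A{\left(J,I \right)} = \frac{6 + I}{-2} = \left(6 + I\right) \left(- \frac{1}{2}\right) = -3 - \frac{I}{2}$)
$t{\left(r,N \right)} = -36$ ($t{\left(r,N \right)} = 12 + 4 \left(18 + \left(\left(-1 + \left(-1\right)^{2}\right) N - 30\right)\right) = 12 + 4 \left(18 + \left(\left(-1 + 1\right) N - 30\right)\right) = 12 + 4 \left(18 - \left(30 + 0 N\right)\right) = 12 + 4 \left(18 + \left(0 - 30\right)\right) = 12 + 4 \left(18 - 30\right) = 12 + 4 \left(-12\right) = 12 - 48 = -36$)
$m - t{\left(42,A{\left(-4,6 \right)} \right)} = -3458 - -36 = -3458 + 36 = -3422$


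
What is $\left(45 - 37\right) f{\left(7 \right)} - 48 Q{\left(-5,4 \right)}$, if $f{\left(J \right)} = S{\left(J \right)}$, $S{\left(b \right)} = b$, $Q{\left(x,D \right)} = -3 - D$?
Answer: $392$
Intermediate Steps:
$f{\left(J \right)} = J$
$\left(45 - 37\right) f{\left(7 \right)} - 48 Q{\left(-5,4 \right)} = \left(45 - 37\right) 7 - 48 \left(-3 - 4\right) = 8 \cdot 7 - 48 \left(-3 - 4\right) = 56 - 48 \left(-7\right) = 56 - -336 = 56 + 336 = 392$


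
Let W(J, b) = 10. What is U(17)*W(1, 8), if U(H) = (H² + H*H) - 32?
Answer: 5460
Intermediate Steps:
U(H) = -32 + 2*H² (U(H) = (H² + H²) - 32 = 2*H² - 32 = -32 + 2*H²)
U(17)*W(1, 8) = (-32 + 2*17²)*10 = (-32 + 2*289)*10 = (-32 + 578)*10 = 546*10 = 5460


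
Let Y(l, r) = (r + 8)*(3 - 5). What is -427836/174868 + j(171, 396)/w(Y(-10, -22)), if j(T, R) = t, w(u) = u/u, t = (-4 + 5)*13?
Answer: 461362/43717 ≈ 10.553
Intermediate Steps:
t = 13 (t = 1*13 = 13)
Y(l, r) = -16 - 2*r (Y(l, r) = (8 + r)*(-2) = -16 - 2*r)
w(u) = 1
j(T, R) = 13
-427836/174868 + j(171, 396)/w(Y(-10, -22)) = -427836/174868 + 13/1 = -427836*1/174868 + 13*1 = -106959/43717 + 13 = 461362/43717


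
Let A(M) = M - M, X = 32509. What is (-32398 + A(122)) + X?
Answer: 111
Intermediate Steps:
A(M) = 0
(-32398 + A(122)) + X = (-32398 + 0) + 32509 = -32398 + 32509 = 111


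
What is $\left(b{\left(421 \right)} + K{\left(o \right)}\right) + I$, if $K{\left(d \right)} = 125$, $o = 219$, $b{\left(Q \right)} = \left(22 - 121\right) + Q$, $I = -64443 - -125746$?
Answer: $61750$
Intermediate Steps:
$I = 61303$ ($I = -64443 + 125746 = 61303$)
$b{\left(Q \right)} = -99 + Q$
$\left(b{\left(421 \right)} + K{\left(o \right)}\right) + I = \left(\left(-99 + 421\right) + 125\right) + 61303 = \left(322 + 125\right) + 61303 = 447 + 61303 = 61750$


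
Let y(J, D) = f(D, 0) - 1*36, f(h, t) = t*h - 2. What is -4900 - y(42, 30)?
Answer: -4862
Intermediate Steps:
f(h, t) = -2 + h*t (f(h, t) = h*t - 2 = -2 + h*t)
y(J, D) = -38 (y(J, D) = (-2 + D*0) - 1*36 = (-2 + 0) - 36 = -2 - 36 = -38)
-4900 - y(42, 30) = -4900 - 1*(-38) = -4900 + 38 = -4862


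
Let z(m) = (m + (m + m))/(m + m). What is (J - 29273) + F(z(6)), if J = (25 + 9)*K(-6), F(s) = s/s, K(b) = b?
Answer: -29476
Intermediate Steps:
z(m) = 3/2 (z(m) = (m + 2*m)/((2*m)) = (3*m)*(1/(2*m)) = 3/2)
F(s) = 1
J = -204 (J = (25 + 9)*(-6) = 34*(-6) = -204)
(J - 29273) + F(z(6)) = (-204 - 29273) + 1 = -29477 + 1 = -29476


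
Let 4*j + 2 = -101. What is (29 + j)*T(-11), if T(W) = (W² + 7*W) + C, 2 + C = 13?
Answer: 715/4 ≈ 178.75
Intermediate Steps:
C = 11 (C = -2 + 13 = 11)
j = -103/4 (j = -½ + (¼)*(-101) = -½ - 101/4 = -103/4 ≈ -25.750)
T(W) = 11 + W² + 7*W (T(W) = (W² + 7*W) + 11 = 11 + W² + 7*W)
(29 + j)*T(-11) = (29 - 103/4)*(11 + (-11)² + 7*(-11)) = 13*(11 + 121 - 77)/4 = (13/4)*55 = 715/4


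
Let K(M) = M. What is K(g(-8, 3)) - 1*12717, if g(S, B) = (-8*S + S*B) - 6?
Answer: -12683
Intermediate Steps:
g(S, B) = -6 - 8*S + B*S (g(S, B) = (-8*S + B*S) - 6 = -6 - 8*S + B*S)
K(g(-8, 3)) - 1*12717 = (-6 - 8*(-8) + 3*(-8)) - 1*12717 = (-6 + 64 - 24) - 12717 = 34 - 12717 = -12683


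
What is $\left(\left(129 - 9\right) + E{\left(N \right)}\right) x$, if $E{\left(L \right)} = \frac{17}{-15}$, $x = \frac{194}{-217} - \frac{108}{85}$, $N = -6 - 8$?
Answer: $- \frac{71188058}{276675} \approx -257.3$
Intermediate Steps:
$N = -14$ ($N = -6 - 8 = -14$)
$x = - \frac{39926}{18445}$ ($x = 194 \left(- \frac{1}{217}\right) - \frac{108}{85} = - \frac{194}{217} - \frac{108}{85} = - \frac{39926}{18445} \approx -2.1646$)
$E{\left(L \right)} = - \frac{17}{15}$ ($E{\left(L \right)} = 17 \left(- \frac{1}{15}\right) = - \frac{17}{15}$)
$\left(\left(129 - 9\right) + E{\left(N \right)}\right) x = \left(\left(129 - 9\right) - \frac{17}{15}\right) \left(- \frac{39926}{18445}\right) = \left(120 - \frac{17}{15}\right) \left(- \frac{39926}{18445}\right) = \frac{1783}{15} \left(- \frac{39926}{18445}\right) = - \frac{71188058}{276675}$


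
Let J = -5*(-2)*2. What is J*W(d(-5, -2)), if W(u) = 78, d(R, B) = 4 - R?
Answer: 1560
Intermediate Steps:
J = 20 (J = 10*2 = 20)
J*W(d(-5, -2)) = 20*78 = 1560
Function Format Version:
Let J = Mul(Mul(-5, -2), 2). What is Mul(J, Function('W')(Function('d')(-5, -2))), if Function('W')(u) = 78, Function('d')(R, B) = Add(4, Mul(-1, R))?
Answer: 1560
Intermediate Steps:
J = 20 (J = Mul(10, 2) = 20)
Mul(J, Function('W')(Function('d')(-5, -2))) = Mul(20, 78) = 1560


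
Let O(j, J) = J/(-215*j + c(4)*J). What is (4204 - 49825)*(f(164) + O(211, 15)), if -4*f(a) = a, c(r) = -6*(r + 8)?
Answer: 17374849092/9289 ≈ 1.8705e+6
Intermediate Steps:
c(r) = -48 - 6*r (c(r) = -6*(8 + r) = -48 - 6*r)
f(a) = -a/4
O(j, J) = J/(-215*j - 72*J) (O(j, J) = J/(-215*j + (-48 - 6*4)*J) = J/(-215*j + (-48 - 24)*J) = J/(-215*j - 72*J))
(4204 - 49825)*(f(164) + O(211, 15)) = (4204 - 49825)*(-¼*164 - 1*15/(72*15 + 215*211)) = -45621*(-41 - 1*15/(1080 + 45365)) = -45621*(-41 - 1*15/46445) = -45621*(-41 - 1*15*1/46445) = -45621*(-41 - 3/9289) = -45621*(-380852/9289) = 17374849092/9289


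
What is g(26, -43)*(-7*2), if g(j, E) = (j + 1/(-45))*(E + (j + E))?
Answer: 65464/3 ≈ 21821.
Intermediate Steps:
g(j, E) = (-1/45 + j)*(j + 2*E) (g(j, E) = (j - 1/45)*(E + (E + j)) = (-1/45 + j)*(j + 2*E))
g(26, -43)*(-7*2) = (26**2 - 2/45*(-43) - 1/45*26 + 2*(-43)*26)*(-7*2) = (676 + 86/45 - 26/45 - 2236)*(-14) = -4676/3*(-14) = 65464/3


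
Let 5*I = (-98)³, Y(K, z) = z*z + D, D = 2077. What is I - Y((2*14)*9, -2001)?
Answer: -20971582/5 ≈ -4.1943e+6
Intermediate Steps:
Y(K, z) = 2077 + z² (Y(K, z) = z*z + 2077 = z² + 2077 = 2077 + z²)
I = -941192/5 (I = (⅕)*(-98)³ = (⅕)*(-941192) = -941192/5 ≈ -1.8824e+5)
I - Y((2*14)*9, -2001) = -941192/5 - (2077 + (-2001)²) = -941192/5 - (2077 + 4004001) = -941192/5 - 1*4006078 = -941192/5 - 4006078 = -20971582/5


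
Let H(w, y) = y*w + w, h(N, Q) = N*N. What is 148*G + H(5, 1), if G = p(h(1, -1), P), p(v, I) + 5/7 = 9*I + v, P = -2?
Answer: -18282/7 ≈ -2611.7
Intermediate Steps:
h(N, Q) = N²
p(v, I) = -5/7 + v + 9*I (p(v, I) = -5/7 + (9*I + v) = -5/7 + (v + 9*I) = -5/7 + v + 9*I)
H(w, y) = w + w*y (H(w, y) = w*y + w = w + w*y)
G = -124/7 (G = -5/7 + 1² + 9*(-2) = -5/7 + 1 - 18 = -124/7 ≈ -17.714)
148*G + H(5, 1) = 148*(-124/7) + 5*(1 + 1) = -18352/7 + 5*2 = -18352/7 + 10 = -18282/7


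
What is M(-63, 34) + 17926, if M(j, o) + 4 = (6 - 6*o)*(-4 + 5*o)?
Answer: -14946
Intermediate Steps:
M(j, o) = -4 + (-4 + 5*o)*(6 - 6*o) (M(j, o) = -4 + (6 - 6*o)*(-4 + 5*o) = -4 + (-4 + 5*o)*(6 - 6*o))
M(-63, 34) + 17926 = (-28 - 30*34**2 + 54*34) + 17926 = (-28 - 30*1156 + 1836) + 17926 = (-28 - 34680 + 1836) + 17926 = -32872 + 17926 = -14946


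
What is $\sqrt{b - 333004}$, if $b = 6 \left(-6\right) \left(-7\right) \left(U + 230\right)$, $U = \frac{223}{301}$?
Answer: $\frac{4 i \sqrt{31763197}}{43} \approx 524.27 i$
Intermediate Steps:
$U = \frac{223}{301}$ ($U = 223 \cdot \frac{1}{301} = \frac{223}{301} \approx 0.74086$)
$b = \frac{2500308}{43}$ ($b = 6 \left(-6\right) \left(-7\right) \left(\frac{223}{301} + 230\right) = \left(-36\right) \left(-7\right) \frac{69453}{301} = 252 \cdot \frac{69453}{301} = \frac{2500308}{43} \approx 58147.0$)
$\sqrt{b - 333004} = \sqrt{\frac{2500308}{43} - 333004} = \sqrt{- \frac{11818864}{43}} = \frac{4 i \sqrt{31763197}}{43}$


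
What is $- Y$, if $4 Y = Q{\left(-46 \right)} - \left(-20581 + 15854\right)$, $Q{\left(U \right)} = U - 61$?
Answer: $-1155$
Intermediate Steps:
$Q{\left(U \right)} = -61 + U$ ($Q{\left(U \right)} = U - 61 = -61 + U$)
$Y = 1155$ ($Y = \frac{\left(-61 - 46\right) - \left(-20581 + 15854\right)}{4} = \frac{-107 - -4727}{4} = \frac{-107 + 4727}{4} = \frac{1}{4} \cdot 4620 = 1155$)
$- Y = \left(-1\right) 1155 = -1155$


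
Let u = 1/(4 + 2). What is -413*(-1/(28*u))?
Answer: 177/2 ≈ 88.500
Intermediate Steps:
u = 1/6 ≈ 0.16667
-413*(-1/(28*u)) = -413/(-7*1/6*4) = -413/((-7/6*4)) = -413/(-14/3) = -413*(-3/14) = 177/2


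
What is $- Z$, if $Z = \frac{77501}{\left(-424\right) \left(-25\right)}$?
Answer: $- \frac{77501}{10600} \approx -7.3114$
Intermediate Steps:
$Z = \frac{77501}{10600} \approx 7.3114$
$- Z = \left(-1\right) \frac{77501}{10600} = - \frac{77501}{10600}$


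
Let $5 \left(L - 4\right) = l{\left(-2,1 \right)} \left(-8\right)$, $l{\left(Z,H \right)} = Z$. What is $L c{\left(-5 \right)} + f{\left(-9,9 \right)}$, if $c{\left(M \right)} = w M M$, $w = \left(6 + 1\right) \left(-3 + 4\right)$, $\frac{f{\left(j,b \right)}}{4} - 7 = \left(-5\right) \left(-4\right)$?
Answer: $1368$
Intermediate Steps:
$f{\left(j,b \right)} = 108$ ($f{\left(j,b \right)} = 28 + 4 \left(\left(-5\right) \left(-4\right)\right) = 28 + 4 \cdot 20 = 28 + 80 = 108$)
$w = 7$ ($w = 7 \cdot 1 = 7$)
$L = \frac{36}{5}$ ($L = 4 + \frac{\left(-2\right) \left(-8\right)}{5} = 4 + \frac{1}{5} \cdot 16 = 4 + \frac{16}{5} = \frac{36}{5} \approx 7.2$)
$c{\left(M \right)} = 7 M^{2}$ ($c{\left(M \right)} = 7 M M = 7 M^{2}$)
$L c{\left(-5 \right)} + f{\left(-9,9 \right)} = \frac{36 \cdot 7 \left(-5\right)^{2}}{5} + 108 = \frac{36 \cdot 7 \cdot 25}{5} + 108 = \frac{36}{5} \cdot 175 + 108 = 1260 + 108 = 1368$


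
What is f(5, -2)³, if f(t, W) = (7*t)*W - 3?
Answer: -389017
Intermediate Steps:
f(t, W) = -3 + 7*W*t (f(t, W) = 7*W*t - 3 = -3 + 7*W*t)
f(5, -2)³ = (-3 + 7*(-2)*5)³ = (-3 - 70)³ = (-73)³ = -389017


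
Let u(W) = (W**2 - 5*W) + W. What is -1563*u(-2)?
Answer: -18756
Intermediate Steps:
u(W) = W**2 - 4*W
-1563*u(-2) = -(-3126)*(-4 - 2) = -(-3126)*(-6) = -1563*12 = -18756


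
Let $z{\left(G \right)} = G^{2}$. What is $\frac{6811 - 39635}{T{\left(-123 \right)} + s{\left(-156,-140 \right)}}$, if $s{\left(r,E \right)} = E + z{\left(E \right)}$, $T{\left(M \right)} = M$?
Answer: $- \frac{32824}{19337} \approx -1.6975$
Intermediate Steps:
$s{\left(r,E \right)} = E + E^{2}$
$\frac{6811 - 39635}{T{\left(-123 \right)} + s{\left(-156,-140 \right)}} = \frac{6811 - 39635}{-123 - 140 \left(1 - 140\right)} = - \frac{32824}{-123 - -19460} = - \frac{32824}{-123 + 19460} = - \frac{32824}{19337}$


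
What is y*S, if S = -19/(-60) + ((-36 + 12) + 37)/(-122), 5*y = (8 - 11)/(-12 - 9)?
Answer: 769/128100 ≈ 0.0060031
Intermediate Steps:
y = 1/35 (y = ((8 - 11)/(-12 - 9))/5 = (-3/(-21))/5 = (-3*(-1/21))/5 = (⅕)*(⅐) = 1/35 ≈ 0.028571)
S = 769/3660 (S = -19*(-1/60) + (-24 + 37)*(-1/122) = 19/60 + 13*(-1/122) = 19/60 - 13/122 = 769/3660 ≈ 0.21011)
y*S = (1/35)*(769/3660) = 769/128100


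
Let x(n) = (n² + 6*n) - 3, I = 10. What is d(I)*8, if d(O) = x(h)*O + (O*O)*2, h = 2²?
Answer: 4560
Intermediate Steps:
h = 4
x(n) = -3 + n² + 6*n
d(O) = 2*O² + 37*O (d(O) = (-3 + 4² + 6*4)*O + (O*O)*2 = (-3 + 16 + 24)*O + O²*2 = 37*O + 2*O² = 2*O² + 37*O)
d(I)*8 = (10*(37 + 2*10))*8 = (10*(37 + 20))*8 = (10*57)*8 = 570*8 = 4560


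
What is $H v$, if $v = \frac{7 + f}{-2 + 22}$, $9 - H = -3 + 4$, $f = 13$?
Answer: $8$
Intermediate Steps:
$H = 8$ ($H = 9 - \left(-3 + 4\right) = 9 - 1 = 8$)
$v = 1$ ($v = \frac{7 + 13}{-2 + 22} = \frac{20}{20} = 20 \cdot \frac{1}{20} = 1$)
$H v = 8 \cdot 1 = 8$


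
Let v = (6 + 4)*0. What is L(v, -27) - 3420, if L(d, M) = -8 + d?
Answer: -3428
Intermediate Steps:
v = 0 (v = 10*0 = 0)
L(v, -27) - 3420 = (-8 + 0) - 3420 = -8 - 3420 = -3428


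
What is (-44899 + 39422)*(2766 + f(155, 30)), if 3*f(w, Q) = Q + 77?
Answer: -46034185/3 ≈ -1.5345e+7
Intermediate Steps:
f(w, Q) = 77/3 + Q/3 (f(w, Q) = (Q + 77)/3 = (77 + Q)/3 = 77/3 + Q/3)
(-44899 + 39422)*(2766 + f(155, 30)) = (-44899 + 39422)*(2766 + (77/3 + (1/3)*30)) = -5477*(2766 + (77/3 + 10)) = -5477*(2766 + 107/3) = -5477*8405/3 = -46034185/3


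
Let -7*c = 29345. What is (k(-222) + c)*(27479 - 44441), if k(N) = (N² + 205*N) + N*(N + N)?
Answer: -11653725138/7 ≈ -1.6648e+9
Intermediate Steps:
c = -29345/7 (c = -⅐*29345 = -29345/7 ≈ -4192.1)
k(N) = 3*N² + 205*N (k(N) = (N² + 205*N) + N*(2*N) = (N² + 205*N) + 2*N² = 3*N² + 205*N)
(k(-222) + c)*(27479 - 44441) = (-222*(205 + 3*(-222)) - 29345/7)*(27479 - 44441) = (-222*(205 - 666) - 29345/7)*(-16962) = (-222*(-461) - 29345/7)*(-16962) = (102342 - 29345/7)*(-16962) = (687049/7)*(-16962) = -11653725138/7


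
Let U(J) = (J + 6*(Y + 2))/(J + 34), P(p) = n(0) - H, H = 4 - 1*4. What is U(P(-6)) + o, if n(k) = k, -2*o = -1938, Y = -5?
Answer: 16464/17 ≈ 968.47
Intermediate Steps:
H = 0 (H = 4 - 4 = 0)
o = 969 (o = -1/2*(-1938) = 969)
P(p) = 0 (P(p) = 0 - 1*0 = 0 + 0 = 0)
U(J) = (-18 + J)/(34 + J) (U(J) = (J + 6*(-5 + 2))/(J + 34) = (J + 6*(-3))/(34 + J) = (J - 18)/(34 + J) = (-18 + J)/(34 + J))
U(P(-6)) + o = (-18 + 0)/(34 + 0) + 969 = -18/34 + 969 = (1/34)*(-18) + 969 = -9/17 + 969 = 16464/17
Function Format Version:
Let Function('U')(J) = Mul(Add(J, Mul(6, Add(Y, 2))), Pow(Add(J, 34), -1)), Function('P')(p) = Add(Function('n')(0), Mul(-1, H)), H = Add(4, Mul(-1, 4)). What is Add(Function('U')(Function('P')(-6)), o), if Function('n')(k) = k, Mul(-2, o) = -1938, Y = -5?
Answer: Rational(16464, 17) ≈ 968.47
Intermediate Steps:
H = 0 (H = Add(4, -4) = 0)
o = 969 (o = Mul(Rational(-1, 2), -1938) = 969)
Function('P')(p) = 0 (Function('P')(p) = Add(0, Mul(-1, 0)) = Add(0, 0) = 0)
Function('U')(J) = Mul(Pow(Add(34, J), -1), Add(-18, J)) (Function('U')(J) = Mul(Add(J, Mul(6, Add(-5, 2))), Pow(Add(J, 34), -1)) = Mul(Add(J, Mul(6, -3)), Pow(Add(34, J), -1)) = Mul(Add(J, -18), Pow(Add(34, J), -1)) = Mul(Add(-18, J), Pow(Add(34, J), -1)) = Mul(Pow(Add(34, J), -1), Add(-18, J)))
Add(Function('U')(Function('P')(-6)), o) = Add(Mul(Pow(Add(34, 0), -1), Add(-18, 0)), 969) = Add(Mul(Pow(34, -1), -18), 969) = Add(Mul(Rational(1, 34), -18), 969) = Add(Rational(-9, 17), 969) = Rational(16464, 17)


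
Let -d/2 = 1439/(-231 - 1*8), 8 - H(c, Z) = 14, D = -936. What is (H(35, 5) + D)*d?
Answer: -2711076/239 ≈ -11343.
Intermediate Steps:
H(c, Z) = -6 (H(c, Z) = 8 - 1*14 = 8 - 14 = -6)
d = 2878/239 (d = -2878/(-231 - 1*8) = -2878/(-231 - 8) = -2878/(-239) = -2878*(-1)/239 = -2*(-1439/239) = 2878/239 ≈ 12.042)
(H(35, 5) + D)*d = (-6 - 936)*(2878/239) = -942*2878/239 = -2711076/239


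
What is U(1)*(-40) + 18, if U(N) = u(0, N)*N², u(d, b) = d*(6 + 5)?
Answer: 18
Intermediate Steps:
u(d, b) = 11*d (u(d, b) = d*11 = 11*d)
U(N) = 0 (U(N) = (11*0)*N² = 0*N² = 0)
U(1)*(-40) + 18 = 0*(-40) + 18 = 0 + 18 = 18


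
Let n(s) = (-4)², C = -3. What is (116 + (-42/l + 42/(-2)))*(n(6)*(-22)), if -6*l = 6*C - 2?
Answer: -145024/5 ≈ -29005.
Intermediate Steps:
n(s) = 16
l = 10/3 (l = -(6*(-3) - 2)/6 = -(-18 - 2)/6 = -⅙*(-20) = 10/3 ≈ 3.3333)
(116 + (-42/l + 42/(-2)))*(n(6)*(-22)) = (116 + (-42/10/3 + 42/(-2)))*(16*(-22)) = (116 + (-42*3/10 + 42*(-½)))*(-352) = (116 + (-63/5 - 21))*(-352) = (116 - 168/5)*(-352) = (412/5)*(-352) = -145024/5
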